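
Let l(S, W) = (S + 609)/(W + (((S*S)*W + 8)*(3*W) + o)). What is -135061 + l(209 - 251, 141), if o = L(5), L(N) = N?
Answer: -14210278610135/105213782 ≈ -1.3506e+5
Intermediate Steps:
o = 5
l(S, W) = (609 + S)/(5 + W + 3*W*(8 + W*S**2)) (l(S, W) = (S + 609)/(W + (((S*S)*W + 8)*(3*W) + 5)) = (609 + S)/(W + ((S**2*W + 8)*(3*W) + 5)) = (609 + S)/(W + ((W*S**2 + 8)*(3*W) + 5)) = (609 + S)/(W + ((8 + W*S**2)*(3*W) + 5)) = (609 + S)/(W + (3*W*(8 + W*S**2) + 5)) = (609 + S)/(W + (5 + 3*W*(8 + W*S**2))) = (609 + S)/(5 + W + 3*W*(8 + W*S**2)))
-135061 + l(209 - 251, 141) = -135061 + (609 + (209 - 251))/(5 + 25*141 + 3*(209 - 251)**2*141**2) = -135061 + (609 - 42)/(5 + 3525 + 3*(-42)**2*19881) = -135061 + 567/(5 + 3525 + 3*1764*19881) = -135061 + 567/(5 + 3525 + 105210252) = -135061 + 567/105213782 = -14210278610135/105213782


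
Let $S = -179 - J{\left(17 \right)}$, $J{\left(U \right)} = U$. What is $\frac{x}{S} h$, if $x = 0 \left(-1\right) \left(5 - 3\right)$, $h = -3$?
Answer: $0$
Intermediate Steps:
$S = -196$ ($S = -179 - 17 = -196$)
$x = 0$ ($x = 0 \left(5 - 3\right) = 0 \cdot 2 = 0$)
$\frac{x}{S} h = \frac{0}{-196} \left(-3\right) = 0 \left(- \frac{1}{196}\right) \left(-3\right) = 0 \left(-3\right) = 0$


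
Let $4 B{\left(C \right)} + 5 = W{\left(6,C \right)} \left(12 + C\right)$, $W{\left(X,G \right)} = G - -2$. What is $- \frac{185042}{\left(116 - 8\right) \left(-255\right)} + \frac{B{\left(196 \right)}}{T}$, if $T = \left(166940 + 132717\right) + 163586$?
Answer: $\frac{86002928621}{12757712220} \approx 6.7412$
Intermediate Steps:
$T = 463243$ ($T = 299657 + 163586 = 463243$)
$W{\left(X,G \right)} = 2 + G$ ($W{\left(X,G \right)} = G + 2 = 2 + G$)
$B{\left(C \right)} = - \frac{5}{4} + \frac{\left(2 + C\right) \left(12 + C\right)}{4}$
$- \frac{185042}{\left(116 - 8\right) \left(-255\right)} + \frac{B{\left(196 \right)}}{T} = - \frac{185042}{\left(116 - 8\right) \left(-255\right)} + \frac{\frac{19}{4} + \frac{196^{2}}{4} + \frac{7}{2} \cdot 196}{463243} = - \frac{185042}{108 \left(-255\right)} + \left(\frac{19}{4} + \frac{1}{4} \cdot 38416 + 686\right) \frac{1}{463243} = - \frac{185042}{-27540} + \left(\frac{19}{4} + 9604 + 686\right) \frac{1}{463243} = \left(-185042\right) \left(- \frac{1}{27540}\right) + \frac{41179}{4} \cdot \frac{1}{463243} = \frac{92521}{13770} + \frac{41179}{1852972} = \frac{86002928621}{12757712220}$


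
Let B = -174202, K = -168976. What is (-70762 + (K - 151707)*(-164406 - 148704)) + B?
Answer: 100408809166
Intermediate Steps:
(-70762 + (K - 151707)*(-164406 - 148704)) + B = (-70762 + (-168976 - 151707)*(-164406 - 148704)) - 174202 = (-70762 - 320683*(-313110)) - 174202 = (-70762 + 100409054130) - 174202 = 100408983368 - 174202 = 100408809166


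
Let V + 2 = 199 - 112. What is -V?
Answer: -85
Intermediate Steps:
V = 85 (V = -2 + (199 - 112) = -2 + 87 = 85)
-V = -1*85 = -85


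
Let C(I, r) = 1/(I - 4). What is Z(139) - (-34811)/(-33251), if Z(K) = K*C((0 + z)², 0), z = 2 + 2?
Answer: 4204157/399012 ≈ 10.536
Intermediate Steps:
z = 4
C(I, r) = 1/(-4 + I)
Z(K) = K/12 (Z(K) = K/(-4 + (0 + 4)²) = K/(-4 + 4²) = K/(-4 + 16) = K/12)
Z(139) - (-34811)/(-33251) = (1/12)*139 - (-34811)/(-33251) = 139/12 - (-34811)*(-1)/33251 = 139/12 - 1*34811/33251 = 139/12 - 34811/33251 = 4204157/399012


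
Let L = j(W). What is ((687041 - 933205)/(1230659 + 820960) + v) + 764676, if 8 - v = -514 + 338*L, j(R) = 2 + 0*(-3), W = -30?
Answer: 1568507614954/2051619 ≈ 7.6452e+5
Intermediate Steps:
j(R) = 2 (j(R) = 2 + 0 = 2)
L = 2
v = -154 (v = 8 - (-514 + 338*2) = 8 - (-514 + 676) = 8 - 1*162 = 8 - 162 = -154)
((687041 - 933205)/(1230659 + 820960) + v) + 764676 = ((687041 - 933205)/(1230659 + 820960) - 154) + 764676 = (-246164/2051619 - 154) + 764676 = -316195490/2051619 + 764676 = 1568507614954/2051619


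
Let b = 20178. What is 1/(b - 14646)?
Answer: 1/5532 ≈ 0.00018077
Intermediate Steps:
1/(b - 14646) = 1/(20178 - 14646) = 1/5532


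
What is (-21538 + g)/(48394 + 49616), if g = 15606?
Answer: -2966/49005 ≈ -0.060524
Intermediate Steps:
(-21538 + g)/(48394 + 49616) = (-21538 + 15606)/(48394 + 49616) = -5932/98010 = -5932*1/98010 = -2966/49005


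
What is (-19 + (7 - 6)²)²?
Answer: 324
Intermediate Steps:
(-19 + (7 - 6)²)² = (-19 + 1²)² = (-19 + 1)² = (-18)² = 324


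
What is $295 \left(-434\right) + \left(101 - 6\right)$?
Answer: $-127935$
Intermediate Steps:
$295 \left(-434\right) + \left(101 - 6\right) = -128030 + 95 = -127935$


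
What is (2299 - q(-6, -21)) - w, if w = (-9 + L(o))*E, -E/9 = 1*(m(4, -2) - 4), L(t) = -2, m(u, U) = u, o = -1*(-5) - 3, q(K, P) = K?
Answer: 2305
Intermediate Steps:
o = 2 (o = 5 - 3 = 2)
E = 0 (E = -9*(4 - 4) = -9*0 = 0)
w = 0 (w = (-9 - 2)*0 = -11*0 = 0)
(2299 - q(-6, -21)) - w = (2299 - 1*(-6)) - 1*0 = (2299 + 6) + 0 = 2305 + 0 = 2305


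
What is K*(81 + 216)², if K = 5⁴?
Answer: 55130625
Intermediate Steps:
K = 625
K*(81 + 216)² = 625*(81 + 216)² = 625*297² = 625*88209 = 55130625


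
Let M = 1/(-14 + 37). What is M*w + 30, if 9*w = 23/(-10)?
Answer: 2699/90 ≈ 29.989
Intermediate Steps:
M = 1/23 ≈ 0.043478
w = -23/90 (w = (23/(-10))/9 = (23*(-1/10))/9 = (1/9)*(-23/10) = -23/90 ≈ -0.25556)
M*w + 30 = (1/23)*(-23/90) + 30 = -1/90 + 30 = 2699/90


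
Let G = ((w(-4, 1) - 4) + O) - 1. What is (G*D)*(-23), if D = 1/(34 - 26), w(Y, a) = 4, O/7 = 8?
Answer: -1265/8 ≈ -158.13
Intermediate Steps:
O = 56 (O = 7*8 = 56)
D = ⅛ (D = 1/8 = ⅛ ≈ 0.12500)
G = 55 (G = ((4 - 4) + 56) - 1 = (0 + 56) - 1 = 56 - 1 = 55)
(G*D)*(-23) = (55*(⅛))*(-23) = (55/8)*(-23) = -1265/8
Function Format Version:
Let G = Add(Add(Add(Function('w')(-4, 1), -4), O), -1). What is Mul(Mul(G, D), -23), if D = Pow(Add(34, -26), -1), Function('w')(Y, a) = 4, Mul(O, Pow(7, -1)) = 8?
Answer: Rational(-1265, 8) ≈ -158.13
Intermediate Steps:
O = 56 (O = Mul(7, 8) = 56)
D = Rational(1, 8) (D = Pow(8, -1) = Rational(1, 8) ≈ 0.12500)
G = 55 (G = Add(Add(Add(4, -4), 56), -1) = Add(Add(0, 56), -1) = Add(56, -1) = 55)
Mul(Mul(G, D), -23) = Mul(Mul(55, Rational(1, 8)), -23) = Mul(Rational(55, 8), -23) = Rational(-1265, 8)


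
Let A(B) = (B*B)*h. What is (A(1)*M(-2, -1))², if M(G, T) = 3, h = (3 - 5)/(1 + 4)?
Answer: 36/25 ≈ 1.4400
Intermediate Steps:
h = -⅖ (h = -2/5 = -2*⅕ = -⅖ ≈ -0.40000)
A(B) = -2*B²/5 (A(B) = (B*B)*(-⅖) = B²*(-⅖) = -2*B²/5)
(A(1)*M(-2, -1))² = (-⅖*1²*3)² = (-⅖*1*3)² = (-⅖*3)² = (-6/5)² = 36/25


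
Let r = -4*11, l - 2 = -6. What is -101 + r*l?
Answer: 75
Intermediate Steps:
l = -4 (l = 2 - 6 = -4)
r = -44
-101 + r*l = -101 - 44*(-4) = -101 + 176 = 75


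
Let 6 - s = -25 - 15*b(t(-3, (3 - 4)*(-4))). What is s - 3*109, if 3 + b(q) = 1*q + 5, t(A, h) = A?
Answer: -311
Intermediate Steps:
b(q) = 2 + q (b(q) = -3 + (1*q + 5) = -3 + (q + 5) = -3 + (5 + q) = 2 + q)
s = 16 (s = 6 - (-25 - 15*(2 - 3)) = 6 - (-25 - 15*(-1)) = 6 - (-25 + 15) = 6 - 1*(-10) = 6 + 10 = 16)
s - 3*109 = 16 - 3*109 = 16 - 327 = -311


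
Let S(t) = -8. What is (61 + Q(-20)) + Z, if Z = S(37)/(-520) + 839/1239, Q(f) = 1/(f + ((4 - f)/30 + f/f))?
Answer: 4963984/80535 ≈ 61.638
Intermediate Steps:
Q(f) = 1/(17/15 + 29*f/30) (Q(f) = 1/(f + ((4 - f)*(1/30) + 1)) = 1/(f + ((2/15 - f/30) + 1)) = 1/(f + (17/15 - f/30)) = 1/(17/15 + 29*f/30))
Z = 55774/80535 (Z = -8/(-520) + 839/1239 = -8*(-1/520) + 839*(1/1239) = 1/65 + 839/1239 = 55774/80535 ≈ 0.69254)
(61 + Q(-20)) + Z = (61 + 30/(34 + 29*(-20))) + 55774/80535 = (61 + 30/(34 - 580)) + 55774/80535 = (61 + 30/(-546)) + 55774/80535 = (61 + 30*(-1/546)) + 55774/80535 = (61 - 5/91) + 55774/80535 = 5546/91 + 55774/80535 = 4963984/80535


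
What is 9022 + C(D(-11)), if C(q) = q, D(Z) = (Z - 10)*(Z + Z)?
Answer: 9484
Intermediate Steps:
D(Z) = 2*Z*(-10 + Z) (D(Z) = (-10 + Z)*(2*Z) = 2*Z*(-10 + Z))
9022 + C(D(-11)) = 9022 + 2*(-11)*(-10 - 11) = 9022 + 2*(-11)*(-21) = 9022 + 462 = 9484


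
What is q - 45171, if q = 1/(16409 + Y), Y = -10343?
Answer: -274007285/6066 ≈ -45171.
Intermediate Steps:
q = 1/6066 (q = 1/(16409 - 10343) = 1/6066 ≈ 0.00016485)
q - 45171 = 1/6066 - 45171 = -274007285/6066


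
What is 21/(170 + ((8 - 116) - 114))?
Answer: -21/52 ≈ -0.40385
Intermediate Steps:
21/(170 + ((8 - 116) - 114)) = 21/(170 + (-108 - 114)) = 21/(170 - 222) = 21/(-52) = -1/52*21 = -21/52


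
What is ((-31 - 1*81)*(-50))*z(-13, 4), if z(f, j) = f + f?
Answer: -145600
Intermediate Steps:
z(f, j) = 2*f
((-31 - 1*81)*(-50))*z(-13, 4) = ((-31 - 1*81)*(-50))*(2*(-13)) = ((-31 - 81)*(-50))*(-26) = -112*(-50)*(-26) = 5600*(-26) = -145600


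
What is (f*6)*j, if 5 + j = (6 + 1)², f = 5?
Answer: 1320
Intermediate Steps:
j = 44 (j = -5 + (6 + 1)² = -5 + 7² = -5 + 49 = 44)
(f*6)*j = (5*6)*44 = 30*44 = 1320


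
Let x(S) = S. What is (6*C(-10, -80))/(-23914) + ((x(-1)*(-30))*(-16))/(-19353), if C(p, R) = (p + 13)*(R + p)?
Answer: 7138430/77134607 ≈ 0.092545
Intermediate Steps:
C(p, R) = (13 + p)*(R + p)
(6*C(-10, -80))/(-23914) + ((x(-1)*(-30))*(-16))/(-19353) = (6*((-10)² + 13*(-80) + 13*(-10) - 80*(-10)))/(-23914) + (-1*(-30)*(-16))/(-19353) = (6*(100 - 1040 - 130 + 800))*(-1/23914) + (30*(-16))*(-1/19353) = (6*(-270))*(-1/23914) - 480*(-1/19353) = -1620*(-1/23914) + 160/6451 = 810/11957 + 160/6451 = 7138430/77134607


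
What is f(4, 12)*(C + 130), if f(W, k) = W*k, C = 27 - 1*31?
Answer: 6048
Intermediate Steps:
C = -4 (C = 27 - 31 = -4)
f(4, 12)*(C + 130) = (4*12)*(-4 + 130) = 48*126 = 6048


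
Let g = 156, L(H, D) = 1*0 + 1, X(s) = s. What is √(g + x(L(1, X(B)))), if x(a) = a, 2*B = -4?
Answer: √157 ≈ 12.530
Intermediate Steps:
B = -2 (B = (½)*(-4) = -2)
L(H, D) = 1 (L(H, D) = 0 + 1 = 1)
√(g + x(L(1, X(B)))) = √(156 + 1) = √157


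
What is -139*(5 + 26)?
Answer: -4309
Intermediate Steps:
-139*(5 + 26) = -139*31 = -4309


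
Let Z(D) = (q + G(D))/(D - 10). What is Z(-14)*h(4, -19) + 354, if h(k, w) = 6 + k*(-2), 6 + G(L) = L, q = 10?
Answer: 2119/6 ≈ 353.17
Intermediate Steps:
G(L) = -6 + L
h(k, w) = 6 - 2*k
Z(D) = (4 + D)/(-10 + D) (Z(D) = (10 + (-6 + D))/(D - 10) = (4 + D)/(-10 + D))
Z(-14)*h(4, -19) + 354 = ((4 - 14)/(-10 - 14))*(6 - 2*4) + 354 = (-10/(-24))*(6 - 8) + 354 = -1/24*(-10)*(-2) + 354 = (5/12)*(-2) + 354 = -⅚ + 354 = 2119/6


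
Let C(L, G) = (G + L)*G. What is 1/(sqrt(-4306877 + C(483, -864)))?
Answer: -I*sqrt(3977693)/3977693 ≈ -0.0005014*I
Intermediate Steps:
C(L, G) = G*(G + L)
1/(sqrt(-4306877 + C(483, -864))) = 1/(sqrt(-4306877 - 864*(-864 + 483))) = 1/(sqrt(-4306877 - 864*(-381))) = 1/(sqrt(-4306877 + 329184)) = 1/(sqrt(-3977693)) = 1/(I*sqrt(3977693)) = -I*sqrt(3977693)/3977693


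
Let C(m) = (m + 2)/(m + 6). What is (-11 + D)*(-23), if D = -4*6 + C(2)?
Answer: 1587/2 ≈ 793.50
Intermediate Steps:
C(m) = (2 + m)/(6 + m)
D = -47/2 (D = -4*6 + (2 + 2)/(6 + 2) = -24 + 4/8 = -24 + (⅛)*4 = -24 + ½ = -47/2 ≈ -23.500)
(-11 + D)*(-23) = (-11 - 47/2)*(-23) = -69/2*(-23) = 1587/2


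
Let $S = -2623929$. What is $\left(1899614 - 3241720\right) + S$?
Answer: $-3966035$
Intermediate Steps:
$\left(1899614 - 3241720\right) + S = \left(1899614 - 3241720\right) - 2623929 = -1342106 - 2623929 = -3966035$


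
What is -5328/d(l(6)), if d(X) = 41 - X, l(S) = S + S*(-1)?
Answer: -5328/41 ≈ -129.95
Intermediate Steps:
l(S) = 0 (l(S) = S - S = 0)
-5328/d(l(6)) = -5328/(41 - 1*0) = -5328/(41 + 0) = -5328/41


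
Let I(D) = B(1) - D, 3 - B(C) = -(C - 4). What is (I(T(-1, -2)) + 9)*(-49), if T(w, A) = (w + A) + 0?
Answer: -588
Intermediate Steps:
B(C) = -1 + C (B(C) = 3 - (-1)*(C - 4) = 3 - (-1)*(-4 + C) = 3 - (4 - C) = 3 + (-4 + C) = -1 + C)
T(w, A) = A + w (T(w, A) = (A + w) + 0 = A + w)
I(D) = -D (I(D) = (-1 + 1) - D = 0 - D = -D)
(I(T(-1, -2)) + 9)*(-49) = (-(-2 - 1) + 9)*(-49) = (-1*(-3) + 9)*(-49) = (3 + 9)*(-49) = 12*(-49) = -588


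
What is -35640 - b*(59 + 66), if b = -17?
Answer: -33515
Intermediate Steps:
-35640 - b*(59 + 66) = -35640 - (-17)*(59 + 66) = -35640 - (-17)*125 = -35640 - 1*(-2125) = -35640 + 2125 = -33515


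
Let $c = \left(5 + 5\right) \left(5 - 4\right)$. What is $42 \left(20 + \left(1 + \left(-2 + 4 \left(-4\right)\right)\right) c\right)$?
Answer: $-6300$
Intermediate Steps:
$c = 10$ ($c = 10 \cdot 1 = 10$)
$42 \left(20 + \left(1 + \left(-2 + 4 \left(-4\right)\right)\right) c\right) = 42 \left(20 + \left(1 + \left(-2 + 4 \left(-4\right)\right)\right) 10\right) = 42 \left(20 + \left(1 - 18\right) 10\right) = 42 \left(20 - 170\right) = 42 \left(-150\right) = -6300$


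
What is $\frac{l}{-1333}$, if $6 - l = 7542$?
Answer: $\frac{7536}{1333} \approx 5.6534$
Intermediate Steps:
$l = -7536$ ($l = 6 - 7542 = -7536$)
$\frac{l}{-1333} = - \frac{7536}{-1333} = \left(-7536\right) \left(- \frac{1}{1333}\right) = \frac{7536}{1333}$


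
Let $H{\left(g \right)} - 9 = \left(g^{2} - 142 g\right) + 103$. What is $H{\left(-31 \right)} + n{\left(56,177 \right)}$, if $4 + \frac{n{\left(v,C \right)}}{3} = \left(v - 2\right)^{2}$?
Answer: $14211$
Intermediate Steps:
$H{\left(g \right)} = 112 + g^{2} - 142 g$ ($H{\left(g \right)} = 9 + \left(\left(g^{2} - 142 g\right) + 103\right) = 9 + \left(103 + g^{2} - 142 g\right) = 112 + g^{2} - 142 g$)
$n{\left(v,C \right)} = -12 + 3 \left(-2 + v\right)^{2}$ ($n{\left(v,C \right)} = -12 + 3 \left(v - 2\right)^{2} = -12 + 3 \left(-2 + v\right)^{2}$)
$H{\left(-31 \right)} + n{\left(56,177 \right)} = \left(112 + \left(-31\right)^{2} - -4402\right) + 3 \cdot 56 \left(-4 + 56\right) = \left(112 + 961 + 4402\right) + 3 \cdot 56 \cdot 52 = 5475 + 8736 = 14211$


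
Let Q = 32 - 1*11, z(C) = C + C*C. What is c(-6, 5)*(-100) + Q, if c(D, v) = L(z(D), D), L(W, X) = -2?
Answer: 221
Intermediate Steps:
z(C) = C + C²
Q = 21 (Q = 32 - 11 = 21)
c(D, v) = -2
c(-6, 5)*(-100) + Q = -2*(-100) + 21 = 200 + 21 = 221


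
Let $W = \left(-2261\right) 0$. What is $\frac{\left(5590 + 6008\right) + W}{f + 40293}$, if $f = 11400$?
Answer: $\frac{3866}{17231} \approx 0.22436$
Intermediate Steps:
$W = 0$
$\frac{\left(5590 + 6008\right) + W}{f + 40293} = \frac{\left(5590 + 6008\right) + 0}{11400 + 40293} = \frac{11598 + 0}{51693} = 11598 \cdot \frac{1}{51693} = \frac{3866}{17231}$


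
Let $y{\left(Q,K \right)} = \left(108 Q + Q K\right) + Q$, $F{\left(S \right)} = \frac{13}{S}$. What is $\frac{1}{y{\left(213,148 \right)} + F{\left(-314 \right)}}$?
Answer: $\frac{314}{17188661} \approx 1.8268 \cdot 10^{-5}$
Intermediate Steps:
$y{\left(Q,K \right)} = 109 Q + K Q$ ($y{\left(Q,K \right)} = \left(108 Q + K Q\right) + Q = 109 Q + K Q$)
$\frac{1}{y{\left(213,148 \right)} + F{\left(-314 \right)}} = \frac{1}{213 \left(109 + 148\right) + \frac{13}{-314}} = \frac{1}{213 \cdot 257 + 13 \left(- \frac{1}{314}\right)} = \frac{1}{54741 - \frac{13}{314}} = \frac{1}{\frac{17188661}{314}} = \frac{314}{17188661}$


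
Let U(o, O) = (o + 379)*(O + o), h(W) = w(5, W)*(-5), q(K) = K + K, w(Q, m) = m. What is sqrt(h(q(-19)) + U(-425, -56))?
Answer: 2*sqrt(5579) ≈ 149.39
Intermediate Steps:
q(K) = 2*K
h(W) = -5*W (h(W) = W*(-5) = -5*W)
U(o, O) = (379 + o)*(O + o)
sqrt(h(q(-19)) + U(-425, -56)) = sqrt(-10*(-19) + ((-425)**2 + 379*(-56) + 379*(-425) - 56*(-425))) = sqrt(-5*(-38) + (180625 - 21224 - 161075 + 23800)) = sqrt(190 + 22126) = sqrt(22316) = 2*sqrt(5579)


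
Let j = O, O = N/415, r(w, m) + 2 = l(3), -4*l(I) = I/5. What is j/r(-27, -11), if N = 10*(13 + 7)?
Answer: -800/3569 ≈ -0.22415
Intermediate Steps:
N = 200 (N = 10*20 = 200)
l(I) = -I/20 (l(I) = -I/(4*5) = -I/20)
r(w, m) = -43/20 (r(w, m) = -2 - 1/20*3 = -2 - 3/20 = -43/20)
O = 40/83 (O = 200/415 = 200*(1/415) = 40/83 ≈ 0.48193)
j = 40/83 ≈ 0.48193
j/r(-27, -11) = 40/(83*(-43/20)) = (40/83)*(-20/43) = -800/3569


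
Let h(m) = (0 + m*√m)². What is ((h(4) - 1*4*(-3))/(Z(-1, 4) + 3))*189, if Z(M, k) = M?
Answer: 7182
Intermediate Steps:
h(m) = m³ (h(m) = (0 + m^(3/2))² = (m^(3/2))² = m³)
((h(4) - 1*4*(-3))/(Z(-1, 4) + 3))*189 = ((4³ - 1*4*(-3))/(-1 + 3))*189 = ((64 - 4*(-3))/2)*189 = ((64 + 12)*(½))*189 = (76*(½))*189 = 38*189 = 7182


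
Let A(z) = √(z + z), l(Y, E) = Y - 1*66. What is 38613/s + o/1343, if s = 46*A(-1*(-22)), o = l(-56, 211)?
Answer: -122/1343 + 38613*√11/1012 ≈ 126.46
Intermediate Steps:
l(Y, E) = -66 + Y (l(Y, E) = Y - 66 = -66 + Y)
o = -122 (o = -66 - 56 = -122)
A(z) = √2*√z (A(z) = √(2*z) = √2*√z)
s = 92*√11 (s = 46*(√2*√(-1*(-22))) = 46*(√2*√22) = 46*(2*√11) = 92*√11 ≈ 305.13)
38613/s + o/1343 = 38613/((92*√11)) - 122/1343 = 38613*(√11/1012) - 122*1/1343 = 38613*√11/1012 - 122/1343 = -122/1343 + 38613*√11/1012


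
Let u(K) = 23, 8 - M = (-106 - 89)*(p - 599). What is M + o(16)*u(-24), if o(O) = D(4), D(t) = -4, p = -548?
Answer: -223749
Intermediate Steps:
o(O) = -4
M = -223657 (M = 8 - (-106 - 89)*(-548 - 599) = 8 - (-195)*(-1147) = 8 - 1*223665 = 8 - 223665 = -223657)
M + o(16)*u(-24) = -223657 - 4*23 = -223657 - 92 = -223749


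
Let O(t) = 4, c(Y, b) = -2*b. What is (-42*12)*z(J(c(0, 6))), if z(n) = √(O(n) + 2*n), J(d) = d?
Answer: -1008*I*√5 ≈ -2254.0*I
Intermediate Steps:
z(n) = √(4 + 2*n)
(-42*12)*z(J(c(0, 6))) = (-42*12)*√(4 + 2*(-2*6)) = -504*√(4 + 2*(-12)) = -504*√(4 - 24) = -1008*I*√5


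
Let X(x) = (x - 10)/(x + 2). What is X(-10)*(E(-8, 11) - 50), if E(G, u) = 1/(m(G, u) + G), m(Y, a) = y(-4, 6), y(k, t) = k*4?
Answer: -6005/48 ≈ -125.10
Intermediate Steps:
y(k, t) = 4*k
m(Y, a) = -16 (m(Y, a) = 4*(-4) = -16)
E(G, u) = 1/(-16 + G)
X(x) = (-10 + x)/(2 + x)
X(-10)*(E(-8, 11) - 50) = ((-10 - 10)/(2 - 10))*(1/(-16 - 8) - 50) = (-20/(-8))*(1/(-24) - 50) = (-⅛*(-20))*(-1/24 - 50) = (5/2)*(-1201/24) = -6005/48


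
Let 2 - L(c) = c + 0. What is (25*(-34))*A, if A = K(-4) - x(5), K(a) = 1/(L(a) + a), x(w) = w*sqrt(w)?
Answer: -425 + 4250*sqrt(5) ≈ 9078.3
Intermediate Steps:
L(c) = 2 - c (L(c) = 2 - (c + 0) = 2 - c)
x(w) = w**(3/2)
K(a) = 1/2 (K(a) = 1/((2 - a) + a) = 1/2)
A = 1/2 - 5*sqrt(5) (A = 1/2 - 5**(3/2) = 1/2 - 5*sqrt(5) ≈ -10.680)
(25*(-34))*A = (25*(-34))*(1/2 - 5*sqrt(5)) = -850*(1/2 - 5*sqrt(5)) = -425 + 4250*sqrt(5)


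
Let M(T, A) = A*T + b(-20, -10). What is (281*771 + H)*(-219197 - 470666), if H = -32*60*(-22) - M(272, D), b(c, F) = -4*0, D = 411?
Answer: -101478157437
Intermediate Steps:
b(c, F) = 0
M(T, A) = A*T (M(T, A) = A*T + 0 = A*T)
H = -69552 (H = -32*60*(-22) - 411*272 = -1920*(-22) - 1*111792 = 42240 - 111792 = -69552)
(281*771 + H)*(-219197 - 470666) = (281*771 - 69552)*(-219197 - 470666) = (216651 - 69552)*(-689863) = 147099*(-689863) = -101478157437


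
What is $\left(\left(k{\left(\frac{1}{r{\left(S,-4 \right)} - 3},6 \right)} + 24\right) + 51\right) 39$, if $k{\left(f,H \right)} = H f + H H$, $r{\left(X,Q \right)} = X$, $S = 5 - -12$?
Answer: $\frac{30420}{7} \approx 4345.7$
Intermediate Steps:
$S = 17$ ($S = 5 + 12 = 17$)
$k{\left(f,H \right)} = H^{2} + H f$ ($k{\left(f,H \right)} = H f + H^{2} = H^{2} + H f$)
$\left(\left(k{\left(\frac{1}{r{\left(S,-4 \right)} - 3},6 \right)} + 24\right) + 51\right) 39 = \left(\left(6 \left(6 + \frac{1}{17 - 3}\right) + 24\right) + 51\right) 39 = \left(\left(6 \left(6 + \frac{1}{14}\right) + 24\right) + 51\right) 39 = \left(\left(6 \cdot \frac{85}{14} + 24\right) + 51\right) 39 = \left(\left(\frac{255}{7} + 24\right) + 51\right) 39 = \left(\frac{423}{7} + 51\right) 39 = \frac{780}{7} \cdot 39 = \frac{30420}{7}$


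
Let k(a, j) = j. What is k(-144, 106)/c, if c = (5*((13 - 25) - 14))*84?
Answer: -53/5460 ≈ -0.0097070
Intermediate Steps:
c = -10920 (c = (5*(-12 - 14))*84 = (5*(-26))*84 = -130*84 = -10920)
k(-144, 106)/c = 106/(-10920) = 106*(-1/10920) = -53/5460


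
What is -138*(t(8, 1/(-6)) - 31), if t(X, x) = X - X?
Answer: 4278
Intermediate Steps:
t(X, x) = 0
-138*(t(8, 1/(-6)) - 31) = -138*(0 - 31) = -138*(-31) = 4278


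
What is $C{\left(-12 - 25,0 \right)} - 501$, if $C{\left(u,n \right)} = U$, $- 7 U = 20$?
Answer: $- \frac{3527}{7} \approx -503.86$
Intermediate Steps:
$U = - \frac{20}{7}$ ($U = \left(- \frac{1}{7}\right) 20 = - \frac{20}{7} \approx -2.8571$)
$C{\left(u,n \right)} = - \frac{20}{7}$
$C{\left(-12 - 25,0 \right)} - 501 = - \frac{20}{7} - 501 = - \frac{3527}{7}$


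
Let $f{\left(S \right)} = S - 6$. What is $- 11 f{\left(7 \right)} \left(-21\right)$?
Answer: $231$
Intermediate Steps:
$f{\left(S \right)} = -6 + S$ ($f{\left(S \right)} = S - 6 = -6 + S$)
$- 11 f{\left(7 \right)} \left(-21\right) = - 11 \left(-6 + 7\right) \left(-21\right) = \left(-11\right) 1 \left(-21\right) = \left(-11\right) \left(-21\right) = 231$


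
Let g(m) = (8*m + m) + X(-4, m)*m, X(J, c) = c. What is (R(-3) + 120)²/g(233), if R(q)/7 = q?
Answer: 81/466 ≈ 0.17382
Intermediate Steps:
R(q) = 7*q
g(m) = m² + 9*m (g(m) = (8*m + m) + m*m = 9*m + m² = m² + 9*m)
(R(-3) + 120)²/g(233) = (7*(-3) + 120)²/((233*(9 + 233))) = (-21 + 120)²/((233*242)) = 99²/56386 = 9801*(1/56386) = 81/466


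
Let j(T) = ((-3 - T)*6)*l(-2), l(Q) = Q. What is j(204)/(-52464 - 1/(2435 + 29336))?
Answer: -78919164/1666833745 ≈ -0.047347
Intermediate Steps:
j(T) = 36 + 12*T (j(T) = ((-3 - T)*6)*(-2) = (-18 - 6*T)*(-2) = 36 + 12*T)
j(204)/(-52464 - 1/(2435 + 29336)) = (36 + 12*204)/(-52464 - 1/(2435 + 29336)) = (36 + 2448)/(-52464 - 1/31771) = 2484/(-52464 - 1*1/31771) = 2484/(-52464 - 1/31771) = 2484/(-1666833745/31771) = 2484*(-31771/1666833745) = -78919164/1666833745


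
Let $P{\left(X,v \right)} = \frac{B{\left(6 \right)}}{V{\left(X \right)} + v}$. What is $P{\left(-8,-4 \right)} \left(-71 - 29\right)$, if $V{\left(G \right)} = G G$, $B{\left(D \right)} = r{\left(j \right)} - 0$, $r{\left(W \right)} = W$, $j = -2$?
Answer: $\frac{10}{3} \approx 3.3333$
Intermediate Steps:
$B{\left(D \right)} = -2$ ($B{\left(D \right)} = -2 - 0 = -2 + 0 = -2$)
$V{\left(G \right)} = G^{2}$
$P{\left(X,v \right)} = - \frac{2}{v + X^{2}}$ ($P{\left(X,v \right)} = \frac{1}{X^{2} + v} \left(-2\right) = \frac{1}{v + X^{2}} \left(-2\right) = - \frac{2}{v + X^{2}}$)
$P{\left(-8,-4 \right)} \left(-71 - 29\right) = - \frac{2}{-4 + \left(-8\right)^{2}} \left(-71 - 29\right) = - \frac{2}{-4 + 64} \left(-100\right) = - \frac{2}{60} \left(-100\right) = \left(-2\right) \frac{1}{60} \left(-100\right) = \left(- \frac{1}{30}\right) \left(-100\right) = \frac{10}{3}$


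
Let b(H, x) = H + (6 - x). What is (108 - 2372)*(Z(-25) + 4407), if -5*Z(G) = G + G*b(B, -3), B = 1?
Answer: -10101968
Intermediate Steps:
b(H, x) = 6 + H - x
Z(G) = -11*G/5 (Z(G) = -(G + G*(6 + 1 - 1*(-3)))/5 = -(G + G*(6 + 1 + 3))/5 = -(G + G*10)/5 = -(G + 10*G)/5 = -11*G/5)
(108 - 2372)*(Z(-25) + 4407) = (108 - 2372)*(-11/5*(-25) + 4407) = -2264*(55 + 4407) = -2264*4462 = -10101968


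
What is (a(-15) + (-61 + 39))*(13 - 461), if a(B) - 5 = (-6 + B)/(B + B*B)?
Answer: 38304/5 ≈ 7660.8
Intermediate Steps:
a(B) = 5 + (-6 + B)/(B + B**2) (a(B) = 5 + (-6 + B)/(B + B*B) = 5 + (-6 + B)/(B + B**2))
(a(-15) + (-61 + 39))*(13 - 461) = ((-6 + 5*(-15)**2 + 6*(-15))/((-15)*(1 - 15)) + (-61 + 39))*(13 - 461) = (-1/15*(-6 + 5*225 - 90)/(-14) - 22)*(-448) = (-1/15*(-1/14)*(-6 + 1125 - 90) - 22)*(-448) = (-1/15*(-1/14)*1029 - 22)*(-448) = (49/10 - 22)*(-448) = -171/10*(-448) = 38304/5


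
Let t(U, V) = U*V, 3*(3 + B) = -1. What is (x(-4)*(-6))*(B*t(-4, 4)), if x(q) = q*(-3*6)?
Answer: -23040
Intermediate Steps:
B = -10/3 (B = -3 + (⅓)*(-1) = -3 - ⅓ = -10/3 ≈ -3.3333)
x(q) = -18*q (x(q) = q*(-18) = -18*q)
(x(-4)*(-6))*(B*t(-4, 4)) = (-18*(-4)*(-6))*(-(-40)*4/3) = (72*(-6))*(-10/3*(-16)) = -432*160/3 = -23040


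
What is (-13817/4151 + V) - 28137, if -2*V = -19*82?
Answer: -113576875/4151 ≈ -27361.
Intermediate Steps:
V = 779 (V = -(-19)*82/2 = -½*(-1558) = 779)
(-13817/4151 + V) - 28137 = (-13817/4151 + 779) - 28137 = 3219812/4151 - 28137 = -113576875/4151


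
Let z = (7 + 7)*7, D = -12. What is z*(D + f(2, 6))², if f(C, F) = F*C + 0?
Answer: 0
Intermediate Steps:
f(C, F) = C*F (f(C, F) = C*F + 0 = C*F)
z = 98 (z = 14*7 = 98)
z*(D + f(2, 6))² = 98*(-12 + 2*6)² = 98*(-12 + 12)² = 98*0² = 98*0 = 0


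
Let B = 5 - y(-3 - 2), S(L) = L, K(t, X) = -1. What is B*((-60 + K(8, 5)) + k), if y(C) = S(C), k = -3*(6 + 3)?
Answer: -880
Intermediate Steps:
k = -27 (k = -3*9 = -27)
y(C) = C
B = 10 (B = 5 - (-3 - 2) = 5 - 1*(-5) = 5 + 5 = 10)
B*((-60 + K(8, 5)) + k) = 10*((-60 - 1) - 27) = 10*(-61 - 27) = 10*(-88) = -880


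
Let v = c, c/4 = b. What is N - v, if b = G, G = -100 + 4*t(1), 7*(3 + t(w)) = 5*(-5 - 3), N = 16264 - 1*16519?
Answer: 1991/7 ≈ 284.43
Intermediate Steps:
N = -255 (N = 16264 - 16519 = -255)
t(w) = -61/7 (t(w) = -3 + (5*(-5 - 3))/7 = -3 + (5*(-8))/7 = -3 + (⅐)*(-40) = -3 - 40/7 = -61/7)
G = -944/7 (G = -100 + 4*(-61/7) = -100 - 244/7 = -944/7 ≈ -134.86)
b = -944/7 ≈ -134.86
c = -3776/7 (c = 4*(-944/7) = -3776/7 ≈ -539.43)
v = -3776/7 ≈ -539.43
N - v = -255 - 1*(-3776/7) = -255 + 3776/7 = 1991/7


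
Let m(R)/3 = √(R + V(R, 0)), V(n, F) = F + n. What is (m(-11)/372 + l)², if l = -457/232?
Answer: 200629881/51724864 - 457*I*√22/14384 ≈ 3.8788 - 0.14902*I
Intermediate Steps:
m(R) = 3*√2*√R (m(R) = 3*√(R + (0 + R)) = 3*√(R + R) = 3*√(2*R) = 3*(√2*√R) = 3*√2*√R)
l = -457/232 (l = -457*1/232 = -457/232 ≈ -1.9698)
(m(-11)/372 + l)² = ((3*√2*√(-11))/372 - 457/232)² = ((3*√2*(I*√11))*(1/372) - 457/232)² = ((3*I*√22)*(1/372) - 457/232)² = (I*√22/124 - 457/232)² = (-457/232 + I*√22/124)²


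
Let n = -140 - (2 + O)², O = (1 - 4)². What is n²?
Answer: 68121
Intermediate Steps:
O = 9 (O = (-3)² = 9)
n = -261 (n = -140 - (2 + 9)² = -140 - 1*11² = -140 - 1*121 = -140 - 121 = -261)
n² = (-261)² = 68121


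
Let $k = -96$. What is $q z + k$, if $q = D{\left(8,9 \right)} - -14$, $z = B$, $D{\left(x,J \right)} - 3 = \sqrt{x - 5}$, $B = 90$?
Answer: $1434 + 90 \sqrt{3} \approx 1589.9$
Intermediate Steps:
$D{\left(x,J \right)} = 3 + \sqrt{-5 + x}$ ($D{\left(x,J \right)} = 3 + \sqrt{x - 5} = 3 + \sqrt{-5 + x}$)
$z = 90$
$q = 17 + \sqrt{3}$ ($q = \left(3 + \sqrt{-5 + 8}\right) - -14 = \left(3 + \sqrt{3}\right) + 14 = 17 + \sqrt{3} \approx 18.732$)
$q z + k = \left(17 + \sqrt{3}\right) 90 - 96 = \left(1530 + 90 \sqrt{3}\right) - 96 = 1434 + 90 \sqrt{3}$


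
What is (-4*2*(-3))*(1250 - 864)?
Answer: 9264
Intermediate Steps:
(-4*2*(-3))*(1250 - 864) = -8*(-3)*386 = 24*386 = 9264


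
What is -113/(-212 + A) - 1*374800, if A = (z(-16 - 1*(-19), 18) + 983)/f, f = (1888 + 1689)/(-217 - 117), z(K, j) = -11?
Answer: -405897501399/1082972 ≈ -3.7480e+5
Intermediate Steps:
f = -3577/334 (f = 3577/(-334) = 3577*(-1/334) = -3577/334 ≈ -10.710)
A = -324648/3577 (A = (-11 + 983)/(-3577/334) = 972*(-334/3577) = -324648/3577 ≈ -90.760)
-113/(-212 + A) - 1*374800 = -113/(-212 - 324648/3577) - 1*374800 = -113/(-1082972/3577) - 374800 = -113*(-3577/1082972) - 374800 = 404201/1082972 - 374800 = -405897501399/1082972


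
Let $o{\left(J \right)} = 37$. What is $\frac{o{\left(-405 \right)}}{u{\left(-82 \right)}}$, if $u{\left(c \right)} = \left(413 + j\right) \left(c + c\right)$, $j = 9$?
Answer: $- \frac{37}{69208} \approx -0.00053462$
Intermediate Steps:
$u{\left(c \right)} = 844 c$ ($u{\left(c \right)} = \left(413 + 9\right) \left(c + c\right) = 422 \cdot 2 c = 844 c$)
$\frac{o{\left(-405 \right)}}{u{\left(-82 \right)}} = \frac{37}{844 \left(-82\right)} = \frac{37}{-69208} = 37 \left(- \frac{1}{69208}\right) = - \frac{37}{69208}$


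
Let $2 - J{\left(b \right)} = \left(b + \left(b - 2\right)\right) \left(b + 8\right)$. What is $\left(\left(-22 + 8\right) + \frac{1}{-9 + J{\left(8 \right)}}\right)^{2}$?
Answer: $\frac{10465225}{53361} \approx 196.12$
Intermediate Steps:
$J{\left(b \right)} = 2 - \left(-2 + 2 b\right) \left(8 + b\right)$ ($J{\left(b \right)} = 2 - \left(b + \left(b - 2\right)\right) \left(b + 8\right) = 2 - \left(b + \left(-2 + b\right)\right) \left(8 + b\right) = 2 - \left(-2 + 2 b\right) \left(8 + b\right)$)
$\left(\left(-22 + 8\right) + \frac{1}{-9 + J{\left(8 \right)}}\right)^{2} = \left(\left(-22 + 8\right) + \frac{1}{-9 - \left(94 + 128\right)}\right)^{2} = \left(-14 + \frac{1}{-9 - 222}\right)^{2} = \left(-14 + \frac{1}{-231}\right)^{2} = \left(-14 - \frac{1}{231}\right)^{2} = \left(- \frac{3235}{231}\right)^{2} = \frac{10465225}{53361}$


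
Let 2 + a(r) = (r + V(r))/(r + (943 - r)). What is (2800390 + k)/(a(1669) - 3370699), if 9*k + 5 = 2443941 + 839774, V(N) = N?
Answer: -1790896564/1907140623 ≈ -0.93905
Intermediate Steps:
k = 1094570/3 (k = -5/9 + (2443941 + 839774)/9 = -5/9 + (1/9)*3283715 = -5/9 + 3283715/9 = 1094570/3 ≈ 3.6486e+5)
a(r) = -2 + 2*r/943 (a(r) = -2 + (r + r)/(r + (943 - r)) = -2 + (2*r)/943 = -2 + (2*r)*(1/943) = -2 + 2*r/943)
(2800390 + k)/(a(1669) - 3370699) = (2800390 + 1094570/3)/((-2 + (2/943)*1669) - 3370699) = 9495740/(3*((-2 + 3338/943) - 3370699)) = 9495740/(3*(1452/943 - 3370699)) = 9495740/(3*(-3178567705/943)) = (9495740/3)*(-943/3178567705) = -1790896564/1907140623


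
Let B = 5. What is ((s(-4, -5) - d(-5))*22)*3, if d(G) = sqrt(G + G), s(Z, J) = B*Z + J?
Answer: -1650 - 66*I*sqrt(10) ≈ -1650.0 - 208.71*I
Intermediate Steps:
s(Z, J) = J + 5*Z (s(Z, J) = 5*Z + J = J + 5*Z)
d(G) = sqrt(2)*sqrt(G) (d(G) = sqrt(2*G) = sqrt(2)*sqrt(G))
((s(-4, -5) - d(-5))*22)*3 = (((-5 + 5*(-4)) - sqrt(2)*sqrt(-5))*22)*3 = (((-5 - 20) - sqrt(2)*I*sqrt(5))*22)*3 = ((-25 - I*sqrt(10))*22)*3 = (-550 - 22*I*sqrt(10))*3 = -1650 - 66*I*sqrt(10)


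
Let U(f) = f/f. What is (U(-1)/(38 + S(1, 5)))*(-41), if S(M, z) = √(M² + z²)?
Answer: -779/709 + 41*√26/1418 ≈ -0.95130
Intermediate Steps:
U(f) = 1
(U(-1)/(38 + S(1, 5)))*(-41) = (1/(38 + √(1² + 5²)))*(-41) = (1/(38 + √(1 + 25)))*(-41) = (1/(38 + √26))*(-41) = -41/(38 + √26)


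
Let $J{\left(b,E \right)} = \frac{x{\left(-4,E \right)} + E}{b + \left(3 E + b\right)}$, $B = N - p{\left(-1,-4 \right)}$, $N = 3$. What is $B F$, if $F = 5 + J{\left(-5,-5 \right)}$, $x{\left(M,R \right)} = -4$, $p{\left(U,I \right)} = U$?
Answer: $\frac{536}{25} \approx 21.44$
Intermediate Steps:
$B = 4$ ($B = 3 - -1 = 3 + 1 = 4$)
$J{\left(b,E \right)} = \frac{-4 + E}{2 b + 3 E}$ ($J{\left(b,E \right)} = \frac{-4 + E}{b + \left(3 E + b\right)} = \frac{-4 + E}{b + \left(b + 3 E\right)} = \frac{-4 + E}{2 b + 3 E}$)
$F = \frac{134}{25}$ ($F = 5 + \frac{-4 - 5}{2 \left(-5\right) + 3 \left(-5\right)} = 5 + \frac{1}{-10 - 15} \left(-9\right) = 5 + \frac{1}{-25} \left(-9\right) = 5 - - \frac{9}{25} = 5 + \frac{9}{25} = \frac{134}{25} \approx 5.36$)
$B F = 4 \cdot \frac{134}{25} = \frac{536}{25}$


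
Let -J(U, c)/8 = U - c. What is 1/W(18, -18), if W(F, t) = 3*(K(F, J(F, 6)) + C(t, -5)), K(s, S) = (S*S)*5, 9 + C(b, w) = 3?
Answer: 1/138222 ≈ 7.2347e-6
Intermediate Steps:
J(U, c) = -8*U + 8*c (J(U, c) = -8*(U - c) = -8*U + 8*c)
C(b, w) = -6 (C(b, w) = -9 + 3 = -6)
K(s, S) = 5*S² (K(s, S) = S²*5 = 5*S²)
W(F, t) = -18 + 15*(48 - 8*F)² (W(F, t) = 3*(5*(-8*F + 8*6)² - 6) = 3*(5*(-8*F + 48)² - 6) = 3*(5*(48 - 8*F)² - 6) = 3*(-6 + 5*(48 - 8*F)²) = -18 + 15*(48 - 8*F)²)
1/W(18, -18) = 1/(-18 + 960*(-6 + 18)²) = 1/(-18 + 960*12²) = 1/(-18 + 960*144) = 1/(-18 + 138240) = 1/138222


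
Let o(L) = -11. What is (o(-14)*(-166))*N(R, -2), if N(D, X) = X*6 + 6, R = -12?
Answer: -10956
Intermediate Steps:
N(D, X) = 6 + 6*X (N(D, X) = 6*X + 6 = 6 + 6*X)
(o(-14)*(-166))*N(R, -2) = (-11*(-166))*(6 + 6*(-2)) = 1826*(6 - 12) = 1826*(-6) = -10956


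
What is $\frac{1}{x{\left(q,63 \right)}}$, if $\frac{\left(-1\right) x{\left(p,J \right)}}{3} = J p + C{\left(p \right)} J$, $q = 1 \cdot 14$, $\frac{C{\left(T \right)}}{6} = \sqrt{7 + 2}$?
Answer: $- \frac{1}{6048} \approx -0.00016534$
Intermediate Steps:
$C{\left(T \right)} = 18$ ($C{\left(T \right)} = 6 \sqrt{7 + 2} = 6 \sqrt{9} = 6 \cdot 3 = 18$)
$q = 14$
$x{\left(p,J \right)} = - 54 J - 3 J p$ ($x{\left(p,J \right)} = - 3 \left(J p + 18 J\right) = - 3 \left(18 J + J p\right) = - 54 J - 3 J p$)
$\frac{1}{x{\left(q,63 \right)}} = \frac{1}{\left(-3\right) 63 \left(18 + 14\right)} = \frac{1}{\left(-3\right) 63 \cdot 32} = \frac{1}{-6048} = - \frac{1}{6048}$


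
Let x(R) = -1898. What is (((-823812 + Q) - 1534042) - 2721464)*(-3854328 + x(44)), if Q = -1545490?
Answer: 25546756854608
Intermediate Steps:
(((-823812 + Q) - 1534042) - 2721464)*(-3854328 + x(44)) = (((-823812 - 1545490) - 1534042) - 2721464)*(-3854328 - 1898) = ((-2369302 - 1534042) - 2721464)*(-3856226) = (-3903344 - 2721464)*(-3856226) = -6624808*(-3856226) = 25546756854608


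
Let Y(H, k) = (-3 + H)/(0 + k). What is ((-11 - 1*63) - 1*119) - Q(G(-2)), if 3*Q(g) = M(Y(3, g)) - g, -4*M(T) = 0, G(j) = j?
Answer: -581/3 ≈ -193.67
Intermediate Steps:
Y(H, k) = (-3 + H)/k
M(T) = 0 (M(T) = -1/4*0 = 0)
Q(g) = -g/3 (Q(g) = (0 - g)/3 = (-g)/3 = -g/3)
((-11 - 1*63) - 1*119) - Q(G(-2)) = ((-11 - 1*63) - 1*119) - (-1)*(-2)/3 = ((-11 - 63) - 119) - 1*2/3 = (-74 - 119) - 2/3 = -193 - 2/3 = -581/3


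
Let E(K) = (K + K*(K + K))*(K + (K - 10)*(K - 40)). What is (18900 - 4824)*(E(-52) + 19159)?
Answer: 426379930596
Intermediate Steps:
E(K) = (K + 2*K²)*(K + (-40 + K)*(-10 + K)) (E(K) = (K + K*(2*K))*(K + (-10 + K)*(-40 + K)) = (K + 2*K²)*(K + (-40 + K)*(-10 + K)))
(18900 - 4824)*(E(-52) + 19159) = (18900 - 4824)*(-52*(400 - 97*(-52)² + 2*(-52)³ + 751*(-52)) + 19159) = 14076*(-52*(400 - 97*2704 + 2*(-140608) - 39052) + 19159) = 14076*(-52*(400 - 262288 - 281216 - 39052) + 19159) = 14076*(-52*(-582156) + 19159) = 14076*(30272112 + 19159) = 14076*30291271 = 426379930596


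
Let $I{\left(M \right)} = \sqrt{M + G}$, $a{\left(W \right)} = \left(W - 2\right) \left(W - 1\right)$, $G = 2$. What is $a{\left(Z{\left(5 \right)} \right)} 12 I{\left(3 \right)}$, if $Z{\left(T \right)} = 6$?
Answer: $240 \sqrt{5} \approx 536.66$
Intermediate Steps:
$a{\left(W \right)} = \left(-1 + W\right) \left(-2 + W\right)$ ($a{\left(W \right)} = \left(-2 + W\right) \left(-1 + W\right) = \left(-1 + W\right) \left(-2 + W\right)$)
$I{\left(M \right)} = \sqrt{2 + M}$ ($I{\left(M \right)} = \sqrt{M + 2} = \sqrt{2 + M}$)
$a{\left(Z{\left(5 \right)} \right)} 12 I{\left(3 \right)} = \left(2 + 6^{2} - 18\right) 12 \sqrt{2 + 3} = \left(2 + 36 - 18\right) 12 \sqrt{5} = 20 \cdot 12 \sqrt{5} = 240 \sqrt{5}$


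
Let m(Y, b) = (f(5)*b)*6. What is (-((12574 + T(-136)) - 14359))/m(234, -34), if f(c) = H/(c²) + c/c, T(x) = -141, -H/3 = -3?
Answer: -8025/1156 ≈ -6.9420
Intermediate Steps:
H = 9 (H = -3*(-3) = 9)
f(c) = 1 + 9/c² (f(c) = 9/(c²) + c/c = 9/c² + 1 = 1 + 9/c²)
m(Y, b) = 204*b/25 (m(Y, b) = ((1 + 9/5²)*b)*6 = ((1 + 9*(1/25))*b)*6 = ((1 + 9/25)*b)*6 = (34*b/25)*6 = 204*b/25)
(-((12574 + T(-136)) - 14359))/m(234, -34) = (-((12574 - 141) - 14359))/(((204/25)*(-34))) = (-(12433 - 14359))/(-6936/25) = -1*(-1926)*(-25/6936) = 1926*(-25/6936) = -8025/1156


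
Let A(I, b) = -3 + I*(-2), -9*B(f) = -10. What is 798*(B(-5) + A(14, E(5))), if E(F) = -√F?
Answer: -71554/3 ≈ -23851.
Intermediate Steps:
B(f) = 10/9 (B(f) = -⅑*(-10) = 10/9)
A(I, b) = -3 - 2*I
798*(B(-5) + A(14, E(5))) = 798*(10/9 + (-3 - 2*14)) = 798*(10/9 + (-3 - 28)) = 798*(10/9 - 31) = 798*(-269/9) = -71554/3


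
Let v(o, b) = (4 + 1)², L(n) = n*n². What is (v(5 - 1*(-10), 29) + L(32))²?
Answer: 1075380849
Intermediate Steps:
L(n) = n³
v(o, b) = 25 (v(o, b) = 5² = 25)
(v(5 - 1*(-10), 29) + L(32))² = (25 + 32³)² = (25 + 32768)² = 32793² = 1075380849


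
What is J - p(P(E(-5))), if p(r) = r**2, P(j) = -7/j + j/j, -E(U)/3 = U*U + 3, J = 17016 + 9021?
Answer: 3749159/144 ≈ 26036.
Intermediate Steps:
J = 26037
E(U) = -9 - 3*U**2 (E(U) = -3*(U*U + 3) = -3*(U**2 + 3) = -3*(3 + U**2) = -9 - 3*U**2)
P(j) = 1 - 7/j (P(j) = -7/j + 1 = 1 - 7/j)
J - p(P(E(-5))) = 26037 - ((-7 + (-9 - 3*(-5)**2))/(-9 - 3*(-5)**2))**2 = 26037 - ((-7 + (-9 - 3*25))/(-9 - 3*25))**2 = 26037 - ((-7 + (-9 - 75))/(-9 - 75))**2 = 26037 - ((-7 - 84)/(-84))**2 = 26037 - (-1/84*(-91))**2 = 26037 - (13/12)**2 = 26037 - 1*169/144 = 26037 - 169/144 = 3749159/144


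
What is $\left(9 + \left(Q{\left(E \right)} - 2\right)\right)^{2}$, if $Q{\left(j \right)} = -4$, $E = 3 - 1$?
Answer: $9$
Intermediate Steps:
$E = 2$
$\left(9 + \left(Q{\left(E \right)} - 2\right)\right)^{2} = \left(9 - 6\right)^{2} = 3^{2} = 9$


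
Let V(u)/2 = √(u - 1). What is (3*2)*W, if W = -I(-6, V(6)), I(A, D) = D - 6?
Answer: 36 - 12*√5 ≈ 9.1672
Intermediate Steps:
V(u) = 2*√(-1 + u) (V(u) = 2*√(u - 1) = 2*√(-1 + u))
I(A, D) = -6 + D
W = 6 - 2*√5 (W = -(-6 + 2*√(-1 + 6)) = -(-6 + 2*√5) = 6 - 2*√5 ≈ 1.5279)
(3*2)*W = (3*2)*(6 - 2*√5) = 6*(6 - 2*√5) = 36 - 12*√5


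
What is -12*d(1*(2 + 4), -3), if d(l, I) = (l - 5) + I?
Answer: 24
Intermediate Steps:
d(l, I) = -5 + I + l (d(l, I) = (-5 + l) + I = -5 + I + l)
-12*d(1*(2 + 4), -3) = -12*(-5 - 3 + 1*(2 + 4)) = -12*(-5 - 3 + 1*6) = -12*(-5 - 3 + 6) = -12*(-2) = 24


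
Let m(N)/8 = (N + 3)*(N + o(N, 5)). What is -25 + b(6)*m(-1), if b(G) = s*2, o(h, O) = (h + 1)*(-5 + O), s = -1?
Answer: 7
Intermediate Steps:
o(h, O) = (1 + h)*(-5 + O)
b(G) = -2 (b(G) = -1*2 = -2)
m(N) = 8*N*(3 + N) (m(N) = 8*((N + 3)*(N + (-5 + 5 - 5*N + 5*N))) = 8*((3 + N)*(N + 0)) = 8*((3 + N)*N) = 8*(N*(3 + N)) = 8*N*(3 + N))
-25 + b(6)*m(-1) = -25 - 16*(-1)*(3 - 1) = -25 - 16*(-1)*2 = -25 - 2*(-16) = -25 + 32 = 7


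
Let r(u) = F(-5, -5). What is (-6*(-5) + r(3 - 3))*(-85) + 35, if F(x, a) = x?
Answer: -2090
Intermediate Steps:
r(u) = -5
(-6*(-5) + r(3 - 3))*(-85) + 35 = (-6*(-5) - 5)*(-85) + 35 = (30 - 5)*(-85) + 35 = 25*(-85) + 35 = -2125 + 35 = -2090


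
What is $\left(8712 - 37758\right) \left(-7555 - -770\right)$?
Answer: $197077110$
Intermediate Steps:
$\left(8712 - 37758\right) \left(-7555 - -770\right) = - 29046 \left(-7555 + \left(-15662 + 16432\right)\right) = - 29046 \left(-7555 + 770\right) = \left(-29046\right) \left(-6785\right) = 197077110$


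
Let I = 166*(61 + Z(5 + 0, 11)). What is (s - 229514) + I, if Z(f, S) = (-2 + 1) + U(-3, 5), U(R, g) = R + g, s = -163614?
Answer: -382836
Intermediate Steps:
Z(f, S) = 1 (Z(f, S) = (-2 + 1) + (-3 + 5) = -1 + 2 = 1)
I = 10292 (I = 166*(61 + 1) = 166*62 = 10292)
(s - 229514) + I = (-163614 - 229514) + 10292 = -393128 + 10292 = -382836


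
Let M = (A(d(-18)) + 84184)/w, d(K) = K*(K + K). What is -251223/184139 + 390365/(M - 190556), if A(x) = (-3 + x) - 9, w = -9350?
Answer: -1108629960391/324847343738 ≈ -3.4128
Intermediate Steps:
d(K) = 2*K² (d(K) = K*(2*K) = 2*K²)
A(x) = -12 + x
M = -8482/935 (M = ((-12 + 2*(-18)²) + 84184)/(-9350) = ((-12 + 2*324) + 84184)*(-1/9350) = ((-12 + 648) + 84184)*(-1/9350) = (636 + 84184)*(-1/9350) = 84820*(-1/9350) = -8482/935 ≈ -9.0717)
-251223/184139 + 390365/(M - 190556) = -251223/184139 + 390365/(-8482/935 - 190556) = -251223*1/184139 + 390365/(-178178342/935) = -251223/184139 + 390365*(-935/178178342) = -251223/184139 - 3613775/1764142 = -1108629960391/324847343738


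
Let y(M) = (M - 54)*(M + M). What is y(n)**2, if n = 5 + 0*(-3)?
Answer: 240100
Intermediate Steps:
n = 5 (n = 5 + 0 = 5)
y(M) = 2*M*(-54 + M) (y(M) = (-54 + M)*(2*M) = 2*M*(-54 + M))
y(n)**2 = (2*5*(-54 + 5))**2 = (2*5*(-49))**2 = (-490)**2 = 240100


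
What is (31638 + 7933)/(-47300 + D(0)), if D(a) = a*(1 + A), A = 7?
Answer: -39571/47300 ≈ -0.83660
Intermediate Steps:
D(a) = 8*a (D(a) = a*(1 + 7) = a*8 = 8*a)
(31638 + 7933)/(-47300 + D(0)) = (31638 + 7933)/(-47300 + 8*0) = 39571/(-47300 + 0) = 39571/(-47300) = 39571*(-1/47300) = -39571/47300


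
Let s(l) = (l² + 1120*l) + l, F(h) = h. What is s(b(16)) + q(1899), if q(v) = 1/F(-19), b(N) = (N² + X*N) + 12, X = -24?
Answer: -2215021/19 ≈ -1.1658e+5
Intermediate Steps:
b(N) = 12 + N² - 24*N (b(N) = (N² - 24*N) + 12 = 12 + N² - 24*N)
q(v) = -1/19 (q(v) = 1/(-19) = -1/19)
s(l) = l² + 1121*l
s(b(16)) + q(1899) = (12 + 16² - 24*16)*(1121 + (12 + 16² - 24*16)) - 1/19 = (12 + 256 - 384)*(1121 + (12 + 256 - 384)) - 1/19 = -116*(1121 - 116) - 1/19 = -116*1005 - 1/19 = -116580 - 1/19 = -2215021/19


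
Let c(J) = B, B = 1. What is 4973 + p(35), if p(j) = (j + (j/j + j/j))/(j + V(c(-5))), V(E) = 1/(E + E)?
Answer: 353157/71 ≈ 4974.0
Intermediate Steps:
c(J) = 1
V(E) = 1/(2*E)
p(j) = (2 + j)/(½ + j) (p(j) = (j + (j/j + j/j))/(j + (½)/1) = (j + (1 + 1))/(j + (½)*1) = (j + 2)/(j + ½) = (2 + j)/(½ + j))
4973 + p(35) = 4973 + 2*(2 + 35)/(1 + 2*35) = 4973 + 2*37/(1 + 70) = 4973 + 2*37/71 = 4973 + 2*(1/71)*37 = 4973 + 74/71 = 353157/71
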